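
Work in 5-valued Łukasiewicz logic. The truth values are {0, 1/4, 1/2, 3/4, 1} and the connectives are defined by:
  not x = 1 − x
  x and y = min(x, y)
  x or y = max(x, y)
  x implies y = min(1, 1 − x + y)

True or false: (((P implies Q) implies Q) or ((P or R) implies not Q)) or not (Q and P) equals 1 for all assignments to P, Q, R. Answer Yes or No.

Counterexample: take P = 1/4, Q = 1/4, R = 1.
P implies Q = 1/4 implies 1/4 = 1
(P implies Q) implies Q = 1 implies 1/4 = 1/4
P or R = 1/4 or 1 = 1
not Q = not 1/4 = 3/4
(P or R) implies not Q = 1 implies 3/4 = 3/4
((P implies Q) implies Q) or ((P or R) implies not Q) = 1/4 or 3/4 = 3/4
Q and P = 1/4 and 1/4 = 1/4
not (Q and P) = not 1/4 = 3/4
(((P implies Q) implies Q) or ((P or R) implies not Q)) or not (Q and P) = 3/4 or 3/4 = 3/4
This gives 3/4 ≠ 1.

No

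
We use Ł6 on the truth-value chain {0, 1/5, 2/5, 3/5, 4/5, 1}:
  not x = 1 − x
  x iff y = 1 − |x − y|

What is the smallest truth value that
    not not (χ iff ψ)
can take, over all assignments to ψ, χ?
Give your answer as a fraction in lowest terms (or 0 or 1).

Take ψ = 0, χ = 1:
χ iff ψ = 1 iff 0 = 0
not (χ iff ψ) = not 0 = 1
not not (χ iff ψ) = not 1 = 0
No assignment yields a value below 0, so this is the minimum.

0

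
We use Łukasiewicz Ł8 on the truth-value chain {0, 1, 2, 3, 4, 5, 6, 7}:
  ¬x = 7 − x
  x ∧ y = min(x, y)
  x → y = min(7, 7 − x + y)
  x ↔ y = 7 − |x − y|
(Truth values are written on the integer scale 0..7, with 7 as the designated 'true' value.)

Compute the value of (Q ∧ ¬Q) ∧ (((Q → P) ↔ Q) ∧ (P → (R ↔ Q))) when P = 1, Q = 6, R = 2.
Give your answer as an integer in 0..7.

¬Q = ¬6 = 1
Q ∧ ¬Q = 6 ∧ 1 = 1
Q → P = 6 → 1 = 2
(Q → P) ↔ Q = 2 ↔ 6 = 3
R ↔ Q = 2 ↔ 6 = 3
P → (R ↔ Q) = 1 → 3 = 7
((Q → P) ↔ Q) ∧ (P → (R ↔ Q)) = 3 ∧ 7 = 3
(Q ∧ ¬Q) ∧ (((Q → P) ↔ Q) ∧ (P → (R ↔ Q))) = 1 ∧ 3 = 1

1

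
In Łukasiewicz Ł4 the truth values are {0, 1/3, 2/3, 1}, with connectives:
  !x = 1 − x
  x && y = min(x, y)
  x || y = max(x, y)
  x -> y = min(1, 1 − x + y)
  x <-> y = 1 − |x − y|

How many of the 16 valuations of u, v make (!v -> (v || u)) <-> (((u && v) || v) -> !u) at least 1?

5

u = 0, v = 0 ↦ 0  <
u = 0, v = 1/3 ↦ 2/3  <
u = 0, v = 2/3 ↦ 1  ≥
u = 0, v = 1 ↦ 1  ≥
u = 1/3, v = 0 ↦ 1/3  <
u = 1/3, v = 1/3 ↦ 2/3  <
u = 1/3, v = 2/3 ↦ 1  ≥
u = 1/3, v = 1 ↦ 2/3  <
u = 2/3, v = 0 ↦ 2/3  <
u = 2/3, v = 1/3 ↦ 1  ≥
u = 2/3, v = 2/3 ↦ 2/3  <
u = 2/3, v = 1 ↦ 1/3  <
u = 1, v = 0 ↦ 1  ≥
u = 1, v = 1/3 ↦ 2/3  <
u = 1, v = 2/3 ↦ 1/3  <
u = 1, v = 1 ↦ 0  <
So 5 of the 16 assignments meet the threshold.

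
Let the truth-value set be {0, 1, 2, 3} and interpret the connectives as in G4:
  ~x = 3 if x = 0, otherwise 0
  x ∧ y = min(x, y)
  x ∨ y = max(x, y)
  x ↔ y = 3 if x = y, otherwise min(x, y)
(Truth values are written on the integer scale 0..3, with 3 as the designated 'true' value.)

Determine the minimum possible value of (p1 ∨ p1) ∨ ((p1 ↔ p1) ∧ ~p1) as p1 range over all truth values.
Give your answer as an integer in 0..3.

1

Take p1 = 1:
p1 ∨ p1 = 1 ∨ 1 = 1
p1 ↔ p1 = 1 ↔ 1 = 3
~p1 = ~1 = 0
(p1 ↔ p1) ∧ ~p1 = 3 ∧ 0 = 0
(p1 ∨ p1) ∨ ((p1 ↔ p1) ∧ ~p1) = 1 ∨ 0 = 1
No assignment yields a value below 1, so this is the minimum.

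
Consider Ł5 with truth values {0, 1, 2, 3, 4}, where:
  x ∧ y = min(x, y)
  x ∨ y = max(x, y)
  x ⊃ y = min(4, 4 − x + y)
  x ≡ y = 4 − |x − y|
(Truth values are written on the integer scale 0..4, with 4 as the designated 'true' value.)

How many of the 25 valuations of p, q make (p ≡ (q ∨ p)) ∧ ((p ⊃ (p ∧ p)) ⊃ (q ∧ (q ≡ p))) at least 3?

5

value 4: 1 assignment (counts)
value 3: 4 assignments (counts)
value 2: 7 assignments
value 1: 7 assignments
value 0: 6 assignments
So 5 of the 25 assignments meet the threshold.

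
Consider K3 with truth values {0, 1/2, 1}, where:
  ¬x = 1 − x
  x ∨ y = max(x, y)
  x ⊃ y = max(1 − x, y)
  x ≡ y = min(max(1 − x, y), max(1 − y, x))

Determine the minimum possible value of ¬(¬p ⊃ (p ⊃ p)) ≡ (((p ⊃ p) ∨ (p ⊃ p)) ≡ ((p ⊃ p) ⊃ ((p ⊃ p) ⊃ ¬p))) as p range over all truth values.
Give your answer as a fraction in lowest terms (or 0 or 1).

Take p = 0:
¬p = ¬0 = 1
p ⊃ p = 0 ⊃ 0 = 1
¬p ⊃ (p ⊃ p) = 1 ⊃ 1 = 1
¬(¬p ⊃ (p ⊃ p)) = ¬1 = 0
p ⊃ p = 0 ⊃ 0 = 1
p ⊃ p = 0 ⊃ 0 = 1
(p ⊃ p) ∨ (p ⊃ p) = 1 ∨ 1 = 1
p ⊃ p = 0 ⊃ 0 = 1
p ⊃ p = 0 ⊃ 0 = 1
¬p = ¬0 = 1
(p ⊃ p) ⊃ ¬p = 1 ⊃ 1 = 1
(p ⊃ p) ⊃ ((p ⊃ p) ⊃ ¬p) = 1 ⊃ 1 = 1
((p ⊃ p) ∨ (p ⊃ p)) ≡ ((p ⊃ p) ⊃ ((p ⊃ p) ⊃ ¬p)) = 1 ≡ 1 = 1
¬(¬p ⊃ (p ⊃ p)) ≡ (((p ⊃ p) ∨ (p ⊃ p)) ≡ ((p ⊃ p) ⊃ ((p ⊃ p) ⊃ ¬p))) = 0 ≡ 1 = 0
No assignment yields a value below 0, so this is the minimum.

0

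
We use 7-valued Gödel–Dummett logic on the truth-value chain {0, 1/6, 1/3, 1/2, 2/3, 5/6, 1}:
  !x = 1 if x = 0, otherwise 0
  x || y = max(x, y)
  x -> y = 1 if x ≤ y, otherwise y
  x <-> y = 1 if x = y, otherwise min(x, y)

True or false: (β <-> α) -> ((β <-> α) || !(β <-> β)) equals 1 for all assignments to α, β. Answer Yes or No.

At α = 1, β = 2/3, for instance:
β <-> α = 2/3 <-> 1 = 2/3
β <-> β = 2/3 <-> 2/3 = 1
!(β <-> β) = !1 = 0
(β <-> α) || !(β <-> β) = 2/3 || 0 = 2/3
(β <-> α) -> ((β <-> α) || !(β <-> β)) = 2/3 -> 2/3 = 1
and checking the remaining 48 assignments likewise gives ≥ 1 in every case.

Yes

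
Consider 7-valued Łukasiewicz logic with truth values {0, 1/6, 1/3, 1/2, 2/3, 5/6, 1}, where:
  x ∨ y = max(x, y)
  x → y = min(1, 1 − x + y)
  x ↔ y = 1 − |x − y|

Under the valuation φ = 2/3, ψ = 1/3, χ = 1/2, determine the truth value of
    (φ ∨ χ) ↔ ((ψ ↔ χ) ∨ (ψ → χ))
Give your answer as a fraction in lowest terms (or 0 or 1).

2/3

φ ∨ χ = 2/3 ∨ 1/2 = 2/3
ψ ↔ χ = 1/3 ↔ 1/2 = 5/6
ψ → χ = 1/3 → 1/2 = 1
(ψ ↔ χ) ∨ (ψ → χ) = 5/6 ∨ 1 = 1
(φ ∨ χ) ↔ ((ψ ↔ χ) ∨ (ψ → χ)) = 2/3 ↔ 1 = 2/3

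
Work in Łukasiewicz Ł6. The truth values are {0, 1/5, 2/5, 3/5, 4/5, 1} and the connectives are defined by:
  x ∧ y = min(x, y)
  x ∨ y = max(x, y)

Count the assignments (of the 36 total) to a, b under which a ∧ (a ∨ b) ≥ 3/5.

value 1: 6 assignments (counts)
value 4/5: 6 assignments (counts)
value 3/5: 6 assignments (counts)
value 2/5: 6 assignments
value 1/5: 6 assignments
value 0: 6 assignments
So 18 of the 36 assignments meet the threshold.

18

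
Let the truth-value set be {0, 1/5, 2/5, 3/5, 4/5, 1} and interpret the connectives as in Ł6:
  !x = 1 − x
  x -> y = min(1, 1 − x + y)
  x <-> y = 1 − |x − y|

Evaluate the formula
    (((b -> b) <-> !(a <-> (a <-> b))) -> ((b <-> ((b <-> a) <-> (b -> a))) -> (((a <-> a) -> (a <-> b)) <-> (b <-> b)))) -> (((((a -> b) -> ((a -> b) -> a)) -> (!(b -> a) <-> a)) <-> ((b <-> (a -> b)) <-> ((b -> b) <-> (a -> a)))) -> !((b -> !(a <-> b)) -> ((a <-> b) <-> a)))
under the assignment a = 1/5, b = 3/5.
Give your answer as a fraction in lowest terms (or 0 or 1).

b -> b = 3/5 -> 3/5 = 1
a <-> b = 1/5 <-> 3/5 = 3/5
a <-> (a <-> b) = 1/5 <-> 3/5 = 3/5
!(a <-> (a <-> b)) = !3/5 = 2/5
(b -> b) <-> !(a <-> (a <-> b)) = 1 <-> 2/5 = 2/5
b <-> a = 3/5 <-> 1/5 = 3/5
b -> a = 3/5 -> 1/5 = 3/5
(b <-> a) <-> (b -> a) = 3/5 <-> 3/5 = 1
b <-> ((b <-> a) <-> (b -> a)) = 3/5 <-> 1 = 3/5
a <-> a = 1/5 <-> 1/5 = 1
a <-> b = 1/5 <-> 3/5 = 3/5
(a <-> a) -> (a <-> b) = 1 -> 3/5 = 3/5
b <-> b = 3/5 <-> 3/5 = 1
((a <-> a) -> (a <-> b)) <-> (b <-> b) = 3/5 <-> 1 = 3/5
(b <-> ((b <-> a) <-> (b -> a))) -> (((a <-> a) -> (a <-> b)) <-> (b <-> b)) = 3/5 -> 3/5 = 1
((b -> b) <-> !(a <-> (a <-> b))) -> ((b <-> ((b <-> a) <-> (b -> a))) -> (((a <-> a) -> (a <-> b)) <-> (b <-> b))) = 2/5 -> 1 = 1
a -> b = 1/5 -> 3/5 = 1
a -> b = 1/5 -> 3/5 = 1
(a -> b) -> a = 1 -> 1/5 = 1/5
(a -> b) -> ((a -> b) -> a) = 1 -> 1/5 = 1/5
b -> a = 3/5 -> 1/5 = 3/5
!(b -> a) = !3/5 = 2/5
!(b -> a) <-> a = 2/5 <-> 1/5 = 4/5
((a -> b) -> ((a -> b) -> a)) -> (!(b -> a) <-> a) = 1/5 -> 4/5 = 1
a -> b = 1/5 -> 3/5 = 1
b <-> (a -> b) = 3/5 <-> 1 = 3/5
b -> b = 3/5 -> 3/5 = 1
a -> a = 1/5 -> 1/5 = 1
(b -> b) <-> (a -> a) = 1 <-> 1 = 1
(b <-> (a -> b)) <-> ((b -> b) <-> (a -> a)) = 3/5 <-> 1 = 3/5
(((a -> b) -> ((a -> b) -> a)) -> (!(b -> a) <-> a)) <-> ((b <-> (a -> b)) <-> ((b -> b) <-> (a -> a))) = 1 <-> 3/5 = 3/5
a <-> b = 1/5 <-> 3/5 = 3/5
!(a <-> b) = !3/5 = 2/5
b -> !(a <-> b) = 3/5 -> 2/5 = 4/5
a <-> b = 1/5 <-> 3/5 = 3/5
(a <-> b) <-> a = 3/5 <-> 1/5 = 3/5
(b -> !(a <-> b)) -> ((a <-> b) <-> a) = 4/5 -> 3/5 = 4/5
!((b -> !(a <-> b)) -> ((a <-> b) <-> a)) = !4/5 = 1/5
((((a -> b) -> ((a -> b) -> a)) -> (!(b -> a) <-> a)) <-> ((b <-> (a -> b)) <-> ((b -> b) <-> (a -> a)))) -> !((b -> !(a <-> b)) -> ((a <-> b) <-> a)) = 3/5 -> 1/5 = 3/5
(((b -> b) <-> !(a <-> (a <-> b))) -> ((b <-> ((b <-> a) <-> (b -> a))) -> (((a <-> a) -> (a <-> b)) <-> (b <-> b)))) -> (((((a -> b) -> ((a -> b) -> a)) -> (!(b -> a) <-> a)) <-> ((b <-> (a -> b)) <-> ((b -> b) <-> (a -> a)))) -> !((b -> !(a <-> b)) -> ((a <-> b) <-> a))) = 1 -> 3/5 = 3/5

3/5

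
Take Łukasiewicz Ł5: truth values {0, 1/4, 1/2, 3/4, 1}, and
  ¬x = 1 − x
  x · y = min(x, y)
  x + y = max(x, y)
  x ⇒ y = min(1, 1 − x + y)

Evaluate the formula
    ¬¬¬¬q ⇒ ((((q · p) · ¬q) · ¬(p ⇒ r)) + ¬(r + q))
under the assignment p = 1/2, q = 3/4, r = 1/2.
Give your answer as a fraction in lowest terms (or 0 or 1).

1/2

¬q = ¬3/4 = 1/4
¬¬q = ¬1/4 = 3/4
¬¬¬q = ¬3/4 = 1/4
¬¬¬¬q = ¬1/4 = 3/4
q · p = 3/4 · 1/2 = 1/2
¬q = ¬3/4 = 1/4
(q · p) · ¬q = 1/2 · 1/4 = 1/4
p ⇒ r = 1/2 ⇒ 1/2 = 1
¬(p ⇒ r) = ¬1 = 0
((q · p) · ¬q) · ¬(p ⇒ r) = 1/4 · 0 = 0
r + q = 1/2 + 3/4 = 3/4
¬(r + q) = ¬3/4 = 1/4
(((q · p) · ¬q) · ¬(p ⇒ r)) + ¬(r + q) = 0 + 1/4 = 1/4
¬¬¬¬q ⇒ ((((q · p) · ¬q) · ¬(p ⇒ r)) + ¬(r + q)) = 3/4 ⇒ 1/4 = 1/2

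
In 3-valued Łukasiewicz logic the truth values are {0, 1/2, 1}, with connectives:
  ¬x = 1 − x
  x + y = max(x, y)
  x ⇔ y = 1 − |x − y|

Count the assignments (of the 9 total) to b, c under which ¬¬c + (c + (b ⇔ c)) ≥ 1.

b = 0, c = 0 ↦ 1  ≥
b = 0, c = 1/2 ↦ 1/2  <
b = 0, c = 1 ↦ 1  ≥
b = 1/2, c = 0 ↦ 1/2  <
b = 1/2, c = 1/2 ↦ 1  ≥
b = 1/2, c = 1 ↦ 1  ≥
b = 1, c = 0 ↦ 0  <
b = 1, c = 1/2 ↦ 1/2  <
b = 1, c = 1 ↦ 1  ≥
So 5 of the 9 assignments meet the threshold.

5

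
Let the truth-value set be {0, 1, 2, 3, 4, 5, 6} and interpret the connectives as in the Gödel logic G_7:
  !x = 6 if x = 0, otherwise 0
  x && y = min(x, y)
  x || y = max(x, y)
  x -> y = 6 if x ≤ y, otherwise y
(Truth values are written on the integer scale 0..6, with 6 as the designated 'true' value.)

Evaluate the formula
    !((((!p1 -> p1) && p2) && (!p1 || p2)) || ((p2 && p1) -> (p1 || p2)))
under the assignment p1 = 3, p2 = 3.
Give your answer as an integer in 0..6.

0

!p1 = !3 = 0
!p1 -> p1 = 0 -> 3 = 6
(!p1 -> p1) && p2 = 6 && 3 = 3
!p1 = !3 = 0
!p1 || p2 = 0 || 3 = 3
((!p1 -> p1) && p2) && (!p1 || p2) = 3 && 3 = 3
p2 && p1 = 3 && 3 = 3
p1 || p2 = 3 || 3 = 3
(p2 && p1) -> (p1 || p2) = 3 -> 3 = 6
(((!p1 -> p1) && p2) && (!p1 || p2)) || ((p2 && p1) -> (p1 || p2)) = 3 || 6 = 6
!((((!p1 -> p1) && p2) && (!p1 || p2)) || ((p2 && p1) -> (p1 || p2))) = !6 = 0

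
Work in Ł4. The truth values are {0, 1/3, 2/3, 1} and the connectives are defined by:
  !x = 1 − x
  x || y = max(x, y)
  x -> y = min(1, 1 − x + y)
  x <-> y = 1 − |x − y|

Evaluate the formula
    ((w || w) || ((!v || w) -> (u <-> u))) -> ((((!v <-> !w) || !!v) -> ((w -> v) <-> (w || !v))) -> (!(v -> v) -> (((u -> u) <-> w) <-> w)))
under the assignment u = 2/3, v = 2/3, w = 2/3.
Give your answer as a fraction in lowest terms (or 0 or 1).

w || w = 2/3 || 2/3 = 2/3
!v = !2/3 = 1/3
!v || w = 1/3 || 2/3 = 2/3
u <-> u = 2/3 <-> 2/3 = 1
(!v || w) -> (u <-> u) = 2/3 -> 1 = 1
(w || w) || ((!v || w) -> (u <-> u)) = 2/3 || 1 = 1
!v = !2/3 = 1/3
!w = !2/3 = 1/3
!v <-> !w = 1/3 <-> 1/3 = 1
!v = !2/3 = 1/3
!!v = !1/3 = 2/3
(!v <-> !w) || !!v = 1 || 2/3 = 1
w -> v = 2/3 -> 2/3 = 1
!v = !2/3 = 1/3
w || !v = 2/3 || 1/3 = 2/3
(w -> v) <-> (w || !v) = 1 <-> 2/3 = 2/3
((!v <-> !w) || !!v) -> ((w -> v) <-> (w || !v)) = 1 -> 2/3 = 2/3
v -> v = 2/3 -> 2/3 = 1
!(v -> v) = !1 = 0
u -> u = 2/3 -> 2/3 = 1
(u -> u) <-> w = 1 <-> 2/3 = 2/3
((u -> u) <-> w) <-> w = 2/3 <-> 2/3 = 1
!(v -> v) -> (((u -> u) <-> w) <-> w) = 0 -> 1 = 1
(((!v <-> !w) || !!v) -> ((w -> v) <-> (w || !v))) -> (!(v -> v) -> (((u -> u) <-> w) <-> w)) = 2/3 -> 1 = 1
((w || w) || ((!v || w) -> (u <-> u))) -> ((((!v <-> !w) || !!v) -> ((w -> v) <-> (w || !v))) -> (!(v -> v) -> (((u -> u) <-> w) <-> w))) = 1 -> 1 = 1

1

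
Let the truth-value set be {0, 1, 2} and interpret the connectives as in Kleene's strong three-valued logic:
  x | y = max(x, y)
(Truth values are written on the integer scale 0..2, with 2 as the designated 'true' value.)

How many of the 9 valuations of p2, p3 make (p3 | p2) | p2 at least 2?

p2 = 0, p3 = 0 ↦ 0  <
p2 = 0, p3 = 1 ↦ 1  <
p2 = 0, p3 = 2 ↦ 2  ≥
p2 = 1, p3 = 0 ↦ 1  <
p2 = 1, p3 = 1 ↦ 1  <
p2 = 1, p3 = 2 ↦ 2  ≥
p2 = 2, p3 = 0 ↦ 2  ≥
p2 = 2, p3 = 1 ↦ 2  ≥
p2 = 2, p3 = 2 ↦ 2  ≥
So 5 of the 9 assignments meet the threshold.

5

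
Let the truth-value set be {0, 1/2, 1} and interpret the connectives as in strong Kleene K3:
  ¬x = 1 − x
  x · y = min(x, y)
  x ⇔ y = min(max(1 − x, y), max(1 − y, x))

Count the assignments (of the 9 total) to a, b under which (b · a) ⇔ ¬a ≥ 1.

1

a = 0, b = 0 ↦ 0  <
a = 0, b = 1/2 ↦ 0  <
a = 0, b = 1 ↦ 0  <
a = 1/2, b = 0 ↦ 1/2  <
a = 1/2, b = 1/2 ↦ 1/2  <
a = 1/2, b = 1 ↦ 1/2  <
a = 1, b = 0 ↦ 1  ≥
a = 1, b = 1/2 ↦ 1/2  <
a = 1, b = 1 ↦ 0  <
So 1 of the 9 assignments meets the threshold.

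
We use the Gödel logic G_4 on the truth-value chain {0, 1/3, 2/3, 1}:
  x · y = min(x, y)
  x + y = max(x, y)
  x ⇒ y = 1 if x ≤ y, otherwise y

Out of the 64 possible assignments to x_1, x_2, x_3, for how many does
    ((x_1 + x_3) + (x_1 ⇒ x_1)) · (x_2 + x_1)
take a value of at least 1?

value 1: 28 assignments (counts)
value 2/3: 20 assignments
value 1/3: 12 assignments
value 0: 4 assignments
So 28 of the 64 assignments meet the threshold.

28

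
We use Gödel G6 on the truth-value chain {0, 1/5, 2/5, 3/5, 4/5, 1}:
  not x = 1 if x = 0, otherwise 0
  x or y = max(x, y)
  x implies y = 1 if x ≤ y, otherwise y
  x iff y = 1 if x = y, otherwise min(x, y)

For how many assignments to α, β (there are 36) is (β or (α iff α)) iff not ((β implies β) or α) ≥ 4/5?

value 0: 36 assignments
So 0 of the 36 assignments meet the threshold.

0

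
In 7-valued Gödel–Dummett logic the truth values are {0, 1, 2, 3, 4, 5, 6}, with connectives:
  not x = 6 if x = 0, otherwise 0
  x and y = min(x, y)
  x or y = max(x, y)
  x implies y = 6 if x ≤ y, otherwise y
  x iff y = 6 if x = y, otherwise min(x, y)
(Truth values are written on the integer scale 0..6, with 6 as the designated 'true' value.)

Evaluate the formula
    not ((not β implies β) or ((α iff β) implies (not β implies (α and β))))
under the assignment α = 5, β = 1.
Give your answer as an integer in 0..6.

not β = not 1 = 0
not β implies β = 0 implies 1 = 6
α iff β = 5 iff 1 = 1
not β = not 1 = 0
α and β = 5 and 1 = 1
not β implies (α and β) = 0 implies 1 = 6
(α iff β) implies (not β implies (α and β)) = 1 implies 6 = 6
(not β implies β) or ((α iff β) implies (not β implies (α and β))) = 6 or 6 = 6
not ((not β implies β) or ((α iff β) implies (not β implies (α and β)))) = not 6 = 0

0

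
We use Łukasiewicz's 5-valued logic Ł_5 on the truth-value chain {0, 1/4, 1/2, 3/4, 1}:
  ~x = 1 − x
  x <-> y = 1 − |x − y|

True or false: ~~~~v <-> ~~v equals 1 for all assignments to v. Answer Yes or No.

Yes

v = 0 ↦ 1
v = 1/4 ↦ 1
v = 1/2 ↦ 1
v = 3/4 ↦ 1
v = 1 ↦ 1
Every assignment gives a value ≥ 1.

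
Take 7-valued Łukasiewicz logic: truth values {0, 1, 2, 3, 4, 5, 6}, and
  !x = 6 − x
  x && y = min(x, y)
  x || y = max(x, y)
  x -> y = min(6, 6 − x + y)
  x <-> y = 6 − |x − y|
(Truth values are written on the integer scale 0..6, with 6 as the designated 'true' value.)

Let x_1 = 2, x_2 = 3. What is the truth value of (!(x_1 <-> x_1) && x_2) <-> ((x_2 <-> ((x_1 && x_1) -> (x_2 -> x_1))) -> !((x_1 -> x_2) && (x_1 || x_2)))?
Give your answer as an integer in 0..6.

x_1 <-> x_1 = 2 <-> 2 = 6
!(x_1 <-> x_1) = !6 = 0
!(x_1 <-> x_1) && x_2 = 0 && 3 = 0
x_1 && x_1 = 2 && 2 = 2
x_2 -> x_1 = 3 -> 2 = 5
(x_1 && x_1) -> (x_2 -> x_1) = 2 -> 5 = 6
x_2 <-> ((x_1 && x_1) -> (x_2 -> x_1)) = 3 <-> 6 = 3
x_1 -> x_2 = 2 -> 3 = 6
x_1 || x_2 = 2 || 3 = 3
(x_1 -> x_2) && (x_1 || x_2) = 6 && 3 = 3
!((x_1 -> x_2) && (x_1 || x_2)) = !3 = 3
(x_2 <-> ((x_1 && x_1) -> (x_2 -> x_1))) -> !((x_1 -> x_2) && (x_1 || x_2)) = 3 -> 3 = 6
(!(x_1 <-> x_1) && x_2) <-> ((x_2 <-> ((x_1 && x_1) -> (x_2 -> x_1))) -> !((x_1 -> x_2) && (x_1 || x_2))) = 0 <-> 6 = 0

0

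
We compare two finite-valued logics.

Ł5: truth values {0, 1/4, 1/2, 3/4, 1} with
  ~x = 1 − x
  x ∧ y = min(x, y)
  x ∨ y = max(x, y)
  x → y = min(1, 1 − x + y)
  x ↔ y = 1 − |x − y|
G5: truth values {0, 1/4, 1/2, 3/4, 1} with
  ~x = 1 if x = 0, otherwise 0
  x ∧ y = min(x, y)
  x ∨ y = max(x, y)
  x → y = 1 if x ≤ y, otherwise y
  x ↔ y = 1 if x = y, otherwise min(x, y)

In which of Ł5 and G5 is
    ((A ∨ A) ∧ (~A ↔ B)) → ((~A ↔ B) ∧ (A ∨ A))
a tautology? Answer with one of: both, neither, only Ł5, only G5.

In Ł5: every assignment gives 1 — tautology.
In G5: every assignment gives 1 — tautology.

both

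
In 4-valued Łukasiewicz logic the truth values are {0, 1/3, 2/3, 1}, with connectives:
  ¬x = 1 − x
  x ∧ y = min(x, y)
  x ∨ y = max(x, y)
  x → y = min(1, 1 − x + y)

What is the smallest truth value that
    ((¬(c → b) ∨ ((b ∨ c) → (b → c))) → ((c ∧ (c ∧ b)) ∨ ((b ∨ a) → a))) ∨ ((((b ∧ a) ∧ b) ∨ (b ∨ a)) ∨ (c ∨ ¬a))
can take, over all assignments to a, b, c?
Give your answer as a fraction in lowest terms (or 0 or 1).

2/3

Take a = 1/3, b = 2/3, c = 1/3:
c → b = 1/3 → 2/3 = 1
¬(c → b) = ¬1 = 0
b ∨ c = 2/3 ∨ 1/3 = 2/3
b → c = 2/3 → 1/3 = 2/3
(b ∨ c) → (b → c) = 2/3 → 2/3 = 1
¬(c → b) ∨ ((b ∨ c) → (b → c)) = 0 ∨ 1 = 1
c ∧ b = 1/3 ∧ 2/3 = 1/3
c ∧ (c ∧ b) = 1/3 ∧ 1/3 = 1/3
b ∨ a = 2/3 ∨ 1/3 = 2/3
(b ∨ a) → a = 2/3 → 1/3 = 2/3
(c ∧ (c ∧ b)) ∨ ((b ∨ a) → a) = 1/3 ∨ 2/3 = 2/3
(¬(c → b) ∨ ((b ∨ c) → (b → c))) → ((c ∧ (c ∧ b)) ∨ ((b ∨ a) → a)) = 1 → 2/3 = 2/3
b ∧ a = 2/3 ∧ 1/3 = 1/3
(b ∧ a) ∧ b = 1/3 ∧ 2/3 = 1/3
b ∨ a = 2/3 ∨ 1/3 = 2/3
((b ∧ a) ∧ b) ∨ (b ∨ a) = 1/3 ∨ 2/3 = 2/3
¬a = ¬1/3 = 2/3
c ∨ ¬a = 1/3 ∨ 2/3 = 2/3
(((b ∧ a) ∧ b) ∨ (b ∨ a)) ∨ (c ∨ ¬a) = 2/3 ∨ 2/3 = 2/3
((¬(c → b) ∨ ((b ∨ c) → (b → c))) → ((c ∧ (c ∧ b)) ∨ ((b ∨ a) → a))) ∨ ((((b ∧ a) ∧ b) ∨ (b ∨ a)) ∨ (c ∨ ¬a)) = 2/3 ∨ 2/3 = 2/3
No assignment yields a value below 2/3, so this is the minimum.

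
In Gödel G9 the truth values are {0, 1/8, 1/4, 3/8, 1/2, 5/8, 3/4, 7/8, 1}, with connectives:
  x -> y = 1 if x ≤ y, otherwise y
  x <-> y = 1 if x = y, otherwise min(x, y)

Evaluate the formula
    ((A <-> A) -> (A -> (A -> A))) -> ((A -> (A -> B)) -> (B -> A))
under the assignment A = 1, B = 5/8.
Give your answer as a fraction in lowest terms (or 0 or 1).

1

A <-> A = 1 <-> 1 = 1
A -> A = 1 -> 1 = 1
A -> (A -> A) = 1 -> 1 = 1
(A <-> A) -> (A -> (A -> A)) = 1 -> 1 = 1
A -> B = 1 -> 5/8 = 5/8
A -> (A -> B) = 1 -> 5/8 = 5/8
B -> A = 5/8 -> 1 = 1
(A -> (A -> B)) -> (B -> A) = 5/8 -> 1 = 1
((A <-> A) -> (A -> (A -> A))) -> ((A -> (A -> B)) -> (B -> A)) = 1 -> 1 = 1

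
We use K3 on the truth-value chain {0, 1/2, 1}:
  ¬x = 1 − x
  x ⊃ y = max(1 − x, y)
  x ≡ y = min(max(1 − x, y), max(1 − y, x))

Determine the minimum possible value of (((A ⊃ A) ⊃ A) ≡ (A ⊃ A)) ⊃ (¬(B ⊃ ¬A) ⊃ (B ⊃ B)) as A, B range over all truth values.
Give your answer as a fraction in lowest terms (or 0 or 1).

1/2

Take A = 1/2, B = 1/2:
A ⊃ A = 1/2 ⊃ 1/2 = 1/2
(A ⊃ A) ⊃ A = 1/2 ⊃ 1/2 = 1/2
A ⊃ A = 1/2 ⊃ 1/2 = 1/2
((A ⊃ A) ⊃ A) ≡ (A ⊃ A) = 1/2 ≡ 1/2 = 1/2
¬A = ¬1/2 = 1/2
B ⊃ ¬A = 1/2 ⊃ 1/2 = 1/2
¬(B ⊃ ¬A) = ¬1/2 = 1/2
B ⊃ B = 1/2 ⊃ 1/2 = 1/2
¬(B ⊃ ¬A) ⊃ (B ⊃ B) = 1/2 ⊃ 1/2 = 1/2
(((A ⊃ A) ⊃ A) ≡ (A ⊃ A)) ⊃ (¬(B ⊃ ¬A) ⊃ (B ⊃ B)) = 1/2 ⊃ 1/2 = 1/2
No assignment yields a value below 1/2, so this is the minimum.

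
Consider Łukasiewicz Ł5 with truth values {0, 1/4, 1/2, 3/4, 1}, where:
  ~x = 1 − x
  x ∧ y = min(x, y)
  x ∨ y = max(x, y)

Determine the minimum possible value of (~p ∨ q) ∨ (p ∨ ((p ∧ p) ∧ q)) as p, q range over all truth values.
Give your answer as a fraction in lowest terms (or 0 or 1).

Take p = 1/2, q = 0:
~p = ~1/2 = 1/2
~p ∨ q = 1/2 ∨ 0 = 1/2
p ∧ p = 1/2 ∧ 1/2 = 1/2
(p ∧ p) ∧ q = 1/2 ∧ 0 = 0
p ∨ ((p ∧ p) ∧ q) = 1/2 ∨ 0 = 1/2
(~p ∨ q) ∨ (p ∨ ((p ∧ p) ∧ q)) = 1/2 ∨ 1/2 = 1/2
No assignment yields a value below 1/2, so this is the minimum.

1/2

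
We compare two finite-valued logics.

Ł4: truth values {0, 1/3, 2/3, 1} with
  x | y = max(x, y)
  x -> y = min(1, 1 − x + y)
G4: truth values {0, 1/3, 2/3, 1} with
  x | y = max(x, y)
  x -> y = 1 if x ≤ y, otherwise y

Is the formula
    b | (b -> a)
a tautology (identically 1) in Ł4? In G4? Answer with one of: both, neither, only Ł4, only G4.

In Ł4: at a = 0, b = 1/3 the value is 2/3 — not a tautology.
In G4: at a = 0, b = 1/3 the value is 1/3 — not a tautology.

neither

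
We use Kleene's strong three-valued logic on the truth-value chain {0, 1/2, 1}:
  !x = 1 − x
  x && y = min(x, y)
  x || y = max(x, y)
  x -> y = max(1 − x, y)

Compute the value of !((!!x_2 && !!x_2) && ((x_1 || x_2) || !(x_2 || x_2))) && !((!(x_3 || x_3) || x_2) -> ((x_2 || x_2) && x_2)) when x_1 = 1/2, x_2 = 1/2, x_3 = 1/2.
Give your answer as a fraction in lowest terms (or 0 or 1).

!x_2 = !1/2 = 1/2
!!x_2 = !1/2 = 1/2
!x_2 = !1/2 = 1/2
!!x_2 = !1/2 = 1/2
!!x_2 && !!x_2 = 1/2 && 1/2 = 1/2
x_1 || x_2 = 1/2 || 1/2 = 1/2
x_2 || x_2 = 1/2 || 1/2 = 1/2
!(x_2 || x_2) = !1/2 = 1/2
(x_1 || x_2) || !(x_2 || x_2) = 1/2 || 1/2 = 1/2
(!!x_2 && !!x_2) && ((x_1 || x_2) || !(x_2 || x_2)) = 1/2 && 1/2 = 1/2
!((!!x_2 && !!x_2) && ((x_1 || x_2) || !(x_2 || x_2))) = !1/2 = 1/2
x_3 || x_3 = 1/2 || 1/2 = 1/2
!(x_3 || x_3) = !1/2 = 1/2
!(x_3 || x_3) || x_2 = 1/2 || 1/2 = 1/2
x_2 || x_2 = 1/2 || 1/2 = 1/2
(x_2 || x_2) && x_2 = 1/2 && 1/2 = 1/2
(!(x_3 || x_3) || x_2) -> ((x_2 || x_2) && x_2) = 1/2 -> 1/2 = 1/2
!((!(x_3 || x_3) || x_2) -> ((x_2 || x_2) && x_2)) = !1/2 = 1/2
!((!!x_2 && !!x_2) && ((x_1 || x_2) || !(x_2 || x_2))) && !((!(x_3 || x_3) || x_2) -> ((x_2 || x_2) && x_2)) = 1/2 && 1/2 = 1/2

1/2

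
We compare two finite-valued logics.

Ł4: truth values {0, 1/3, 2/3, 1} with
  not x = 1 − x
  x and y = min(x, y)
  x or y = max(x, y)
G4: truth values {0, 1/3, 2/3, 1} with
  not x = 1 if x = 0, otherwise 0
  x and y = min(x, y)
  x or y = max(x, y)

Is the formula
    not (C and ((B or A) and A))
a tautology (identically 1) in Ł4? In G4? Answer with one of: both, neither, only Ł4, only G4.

In Ł4: at A = 1/3, B = 0, C = 1/3 the value is 2/3 — not a tautology.
In G4: at A = 1/3, B = 0, C = 1/3 the value is 0 — not a tautology.

neither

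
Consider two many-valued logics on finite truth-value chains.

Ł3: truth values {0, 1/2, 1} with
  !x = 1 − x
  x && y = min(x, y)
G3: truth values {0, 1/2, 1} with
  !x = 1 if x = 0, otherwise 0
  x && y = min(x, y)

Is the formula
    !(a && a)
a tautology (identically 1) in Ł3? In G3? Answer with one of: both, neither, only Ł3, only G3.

neither

In Ł3: at a = 1/2 the value is 1/2 — not a tautology.
In G3: at a = 1/2 the value is 0 — not a tautology.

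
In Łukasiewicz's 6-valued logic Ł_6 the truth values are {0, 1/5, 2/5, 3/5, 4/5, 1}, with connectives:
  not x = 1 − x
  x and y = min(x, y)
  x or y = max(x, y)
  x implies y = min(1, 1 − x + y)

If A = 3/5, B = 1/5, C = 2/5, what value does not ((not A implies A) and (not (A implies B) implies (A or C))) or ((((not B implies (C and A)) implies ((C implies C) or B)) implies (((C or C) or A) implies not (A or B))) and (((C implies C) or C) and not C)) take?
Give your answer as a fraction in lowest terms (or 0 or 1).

not A = not 3/5 = 2/5
not A implies A = 2/5 implies 3/5 = 1
A implies B = 3/5 implies 1/5 = 3/5
not (A implies B) = not 3/5 = 2/5
A or C = 3/5 or 2/5 = 3/5
not (A implies B) implies (A or C) = 2/5 implies 3/5 = 1
(not A implies A) and (not (A implies B) implies (A or C)) = 1 and 1 = 1
not ((not A implies A) and (not (A implies B) implies (A or C))) = not 1 = 0
not B = not 1/5 = 4/5
C and A = 2/5 and 3/5 = 2/5
not B implies (C and A) = 4/5 implies 2/5 = 3/5
C implies C = 2/5 implies 2/5 = 1
(C implies C) or B = 1 or 1/5 = 1
(not B implies (C and A)) implies ((C implies C) or B) = 3/5 implies 1 = 1
C or C = 2/5 or 2/5 = 2/5
(C or C) or A = 2/5 or 3/5 = 3/5
A or B = 3/5 or 1/5 = 3/5
not (A or B) = not 3/5 = 2/5
((C or C) or A) implies not (A or B) = 3/5 implies 2/5 = 4/5
((not B implies (C and A)) implies ((C implies C) or B)) implies (((C or C) or A) implies not (A or B)) = 1 implies 4/5 = 4/5
C implies C = 2/5 implies 2/5 = 1
(C implies C) or C = 1 or 2/5 = 1
not C = not 2/5 = 3/5
((C implies C) or C) and not C = 1 and 3/5 = 3/5
(((not B implies (C and A)) implies ((C implies C) or B)) implies (((C or C) or A) implies not (A or B))) and (((C implies C) or C) and not C) = 4/5 and 3/5 = 3/5
not ((not A implies A) and (not (A implies B) implies (A or C))) or ((((not B implies (C and A)) implies ((C implies C) or B)) implies (((C or C) or A) implies not (A or B))) and (((C implies C) or C) and not C)) = 0 or 3/5 = 3/5

3/5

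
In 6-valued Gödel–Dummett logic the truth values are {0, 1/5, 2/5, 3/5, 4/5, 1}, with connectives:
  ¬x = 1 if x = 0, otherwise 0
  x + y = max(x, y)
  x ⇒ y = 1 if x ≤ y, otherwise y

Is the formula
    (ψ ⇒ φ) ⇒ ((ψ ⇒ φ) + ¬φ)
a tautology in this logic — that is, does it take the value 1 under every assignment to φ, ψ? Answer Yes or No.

At φ = 1/5, ψ = 0, for instance:
ψ ⇒ φ = 0 ⇒ 1/5 = 1
¬φ = ¬1/5 = 0
(ψ ⇒ φ) + ¬φ = 1 + 0 = 1
(ψ ⇒ φ) ⇒ ((ψ ⇒ φ) + ¬φ) = 1 ⇒ 1 = 1
and checking the remaining 35 assignments likewise gives ≥ 1 in every case.

Yes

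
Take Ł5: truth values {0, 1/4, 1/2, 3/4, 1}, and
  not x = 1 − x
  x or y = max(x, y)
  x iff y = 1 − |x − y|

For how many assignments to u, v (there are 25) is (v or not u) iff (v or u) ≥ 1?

value 1: 11 assignments (counts)
value 3/4: 4 assignments
value 1/2: 6 assignments
value 1/4: 2 assignments
value 0: 2 assignments
So 11 of the 25 assignments meet the threshold.

11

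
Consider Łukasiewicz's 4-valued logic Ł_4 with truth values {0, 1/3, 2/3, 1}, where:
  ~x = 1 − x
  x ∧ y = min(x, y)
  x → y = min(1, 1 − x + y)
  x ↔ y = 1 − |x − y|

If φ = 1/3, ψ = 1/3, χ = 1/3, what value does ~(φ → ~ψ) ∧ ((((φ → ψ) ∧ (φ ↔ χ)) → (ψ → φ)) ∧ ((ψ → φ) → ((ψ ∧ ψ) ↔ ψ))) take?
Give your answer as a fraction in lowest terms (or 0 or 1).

0

~ψ = ~1/3 = 2/3
φ → ~ψ = 1/3 → 2/3 = 1
~(φ → ~ψ) = ~1 = 0
φ → ψ = 1/3 → 1/3 = 1
φ ↔ χ = 1/3 ↔ 1/3 = 1
(φ → ψ) ∧ (φ ↔ χ) = 1 ∧ 1 = 1
ψ → φ = 1/3 → 1/3 = 1
((φ → ψ) ∧ (φ ↔ χ)) → (ψ → φ) = 1 → 1 = 1
ψ → φ = 1/3 → 1/3 = 1
ψ ∧ ψ = 1/3 ∧ 1/3 = 1/3
(ψ ∧ ψ) ↔ ψ = 1/3 ↔ 1/3 = 1
(ψ → φ) → ((ψ ∧ ψ) ↔ ψ) = 1 → 1 = 1
(((φ → ψ) ∧ (φ ↔ χ)) → (ψ → φ)) ∧ ((ψ → φ) → ((ψ ∧ ψ) ↔ ψ)) = 1 ∧ 1 = 1
~(φ → ~ψ) ∧ ((((φ → ψ) ∧ (φ ↔ χ)) → (ψ → φ)) ∧ ((ψ → φ) → ((ψ ∧ ψ) ↔ ψ))) = 0 ∧ 1 = 0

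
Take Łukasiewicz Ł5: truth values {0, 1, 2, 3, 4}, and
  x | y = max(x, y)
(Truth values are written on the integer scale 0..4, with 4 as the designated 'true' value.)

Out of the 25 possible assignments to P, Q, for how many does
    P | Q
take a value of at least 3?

16

value 4: 9 assignments (counts)
value 3: 7 assignments (counts)
value 2: 5 assignments
value 1: 3 assignments
value 0: 1 assignment
So 16 of the 25 assignments meet the threshold.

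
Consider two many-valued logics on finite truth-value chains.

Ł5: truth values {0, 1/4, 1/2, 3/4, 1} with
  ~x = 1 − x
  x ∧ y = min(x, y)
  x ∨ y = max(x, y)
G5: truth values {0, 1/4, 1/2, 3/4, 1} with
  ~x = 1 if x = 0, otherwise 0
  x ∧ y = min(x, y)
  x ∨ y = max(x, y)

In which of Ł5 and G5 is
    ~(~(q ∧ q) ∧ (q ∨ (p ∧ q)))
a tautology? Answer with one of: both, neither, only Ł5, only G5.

only G5

In Ł5: at p = 0, q = 1/4 the value is 3/4 — not a tautology.
In G5: every assignment gives 1 — tautology.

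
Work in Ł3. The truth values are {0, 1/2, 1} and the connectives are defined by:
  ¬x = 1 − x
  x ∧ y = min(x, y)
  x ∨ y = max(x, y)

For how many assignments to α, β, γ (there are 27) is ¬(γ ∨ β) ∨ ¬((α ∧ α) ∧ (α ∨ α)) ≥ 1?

11

value 1: 11 assignments (counts)
value 1/2: 11 assignments
value 0: 5 assignments
So 11 of the 27 assignments meet the threshold.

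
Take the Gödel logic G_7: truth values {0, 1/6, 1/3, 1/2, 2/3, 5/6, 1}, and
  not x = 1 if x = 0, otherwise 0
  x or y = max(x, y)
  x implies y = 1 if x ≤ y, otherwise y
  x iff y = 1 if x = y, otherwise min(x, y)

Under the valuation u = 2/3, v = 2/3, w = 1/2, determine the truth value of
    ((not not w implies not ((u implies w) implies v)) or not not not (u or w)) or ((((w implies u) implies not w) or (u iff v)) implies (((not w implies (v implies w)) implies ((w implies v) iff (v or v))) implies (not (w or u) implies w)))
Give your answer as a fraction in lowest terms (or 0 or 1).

1

not w = not 1/2 = 0
not not w = not 0 = 1
u implies w = 2/3 implies 1/2 = 1/2
(u implies w) implies v = 1/2 implies 2/3 = 1
not ((u implies w) implies v) = not 1 = 0
not not w implies not ((u implies w) implies v) = 1 implies 0 = 0
u or w = 2/3 or 1/2 = 2/3
not (u or w) = not 2/3 = 0
not not (u or w) = not 0 = 1
not not not (u or w) = not 1 = 0
(not not w implies not ((u implies w) implies v)) or not not not (u or w) = 0 or 0 = 0
w implies u = 1/2 implies 2/3 = 1
not w = not 1/2 = 0
(w implies u) implies not w = 1 implies 0 = 0
u iff v = 2/3 iff 2/3 = 1
((w implies u) implies not w) or (u iff v) = 0 or 1 = 1
not w = not 1/2 = 0
v implies w = 2/3 implies 1/2 = 1/2
not w implies (v implies w) = 0 implies 1/2 = 1
w implies v = 1/2 implies 2/3 = 1
v or v = 2/3 or 2/3 = 2/3
(w implies v) iff (v or v) = 1 iff 2/3 = 2/3
(not w implies (v implies w)) implies ((w implies v) iff (v or v)) = 1 implies 2/3 = 2/3
w or u = 1/2 or 2/3 = 2/3
not (w or u) = not 2/3 = 0
not (w or u) implies w = 0 implies 1/2 = 1
((not w implies (v implies w)) implies ((w implies v) iff (v or v))) implies (not (w or u) implies w) = 2/3 implies 1 = 1
(((w implies u) implies not w) or (u iff v)) implies (((not w implies (v implies w)) implies ((w implies v) iff (v or v))) implies (not (w or u) implies w)) = 1 implies 1 = 1
((not not w implies not ((u implies w) implies v)) or not not not (u or w)) or ((((w implies u) implies not w) or (u iff v)) implies (((not w implies (v implies w)) implies ((w implies v) iff (v or v))) implies (not (w or u) implies w))) = 0 or 1 = 1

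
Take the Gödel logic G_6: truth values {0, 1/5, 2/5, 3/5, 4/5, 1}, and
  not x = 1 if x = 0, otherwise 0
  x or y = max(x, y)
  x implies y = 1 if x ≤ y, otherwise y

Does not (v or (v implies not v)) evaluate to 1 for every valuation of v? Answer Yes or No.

No

Counterexample: take v = 0.
not v = not 0 = 1
v implies not v = 0 implies 1 = 1
v or (v implies not v) = 0 or 1 = 1
not (v or (v implies not v)) = not 1 = 0
This gives 0 ≠ 1.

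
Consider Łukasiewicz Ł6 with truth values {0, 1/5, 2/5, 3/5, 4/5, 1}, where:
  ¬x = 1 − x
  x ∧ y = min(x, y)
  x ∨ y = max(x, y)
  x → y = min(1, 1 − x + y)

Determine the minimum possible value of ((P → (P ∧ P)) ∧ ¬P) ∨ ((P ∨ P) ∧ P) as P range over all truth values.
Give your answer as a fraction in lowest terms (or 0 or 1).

3/5

Take P = 2/5:
P ∧ P = 2/5 ∧ 2/5 = 2/5
P → (P ∧ P) = 2/5 → 2/5 = 1
¬P = ¬2/5 = 3/5
(P → (P ∧ P)) ∧ ¬P = 1 ∧ 3/5 = 3/5
P ∨ P = 2/5 ∨ 2/5 = 2/5
(P ∨ P) ∧ P = 2/5 ∧ 2/5 = 2/5
((P → (P ∧ P)) ∧ ¬P) ∨ ((P ∨ P) ∧ P) = 3/5 ∨ 2/5 = 3/5
No assignment yields a value below 3/5, so this is the minimum.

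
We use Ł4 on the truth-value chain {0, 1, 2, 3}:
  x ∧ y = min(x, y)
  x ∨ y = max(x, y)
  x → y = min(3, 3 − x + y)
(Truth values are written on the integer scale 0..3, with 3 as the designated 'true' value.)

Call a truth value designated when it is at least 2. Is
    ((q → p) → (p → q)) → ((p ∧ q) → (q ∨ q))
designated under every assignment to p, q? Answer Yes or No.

Yes

p = 0, q = 0 ↦ 3
p = 0, q = 1 ↦ 3
p = 0, q = 2 ↦ 3
p = 0, q = 3 ↦ 3
p = 1, q = 0 ↦ 3
p = 1, q = 1 ↦ 3
p = 1, q = 2 ↦ 3
p = 1, q = 3 ↦ 3
p = 2, q = 0 ↦ 3
p = 2, q = 1 ↦ 3
p = 2, q = 2 ↦ 3
p = 2, q = 3 ↦ 3
p = 3, q = 0 ↦ 3
p = 3, q = 1 ↦ 3
p = 3, q = 2 ↦ 3
p = 3, q = 3 ↦ 3
Every assignment gives a value ≥ 2.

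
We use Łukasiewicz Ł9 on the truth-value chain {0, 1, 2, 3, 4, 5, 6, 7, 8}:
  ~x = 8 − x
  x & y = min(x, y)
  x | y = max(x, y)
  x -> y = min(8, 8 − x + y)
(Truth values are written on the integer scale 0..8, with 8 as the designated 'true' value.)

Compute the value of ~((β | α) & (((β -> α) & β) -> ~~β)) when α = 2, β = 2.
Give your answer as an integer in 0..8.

6

β | α = 2 | 2 = 2
β -> α = 2 -> 2 = 8
(β -> α) & β = 8 & 2 = 2
~β = ~2 = 6
~~β = ~6 = 2
((β -> α) & β) -> ~~β = 2 -> 2 = 8
(β | α) & (((β -> α) & β) -> ~~β) = 2 & 8 = 2
~((β | α) & (((β -> α) & β) -> ~~β)) = ~2 = 6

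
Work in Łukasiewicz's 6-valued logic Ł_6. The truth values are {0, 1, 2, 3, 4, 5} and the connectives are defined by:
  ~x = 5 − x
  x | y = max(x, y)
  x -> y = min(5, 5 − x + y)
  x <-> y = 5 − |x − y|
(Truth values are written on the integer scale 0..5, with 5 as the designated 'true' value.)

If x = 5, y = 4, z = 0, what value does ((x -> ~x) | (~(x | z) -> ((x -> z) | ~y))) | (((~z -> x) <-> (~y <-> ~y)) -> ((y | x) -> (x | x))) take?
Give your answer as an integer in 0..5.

5

~x = ~5 = 0
x -> ~x = 5 -> 0 = 0
x | z = 5 | 0 = 5
~(x | z) = ~5 = 0
x -> z = 5 -> 0 = 0
~y = ~4 = 1
(x -> z) | ~y = 0 | 1 = 1
~(x | z) -> ((x -> z) | ~y) = 0 -> 1 = 5
(x -> ~x) | (~(x | z) -> ((x -> z) | ~y)) = 0 | 5 = 5
~z = ~0 = 5
~z -> x = 5 -> 5 = 5
~y = ~4 = 1
~y = ~4 = 1
~y <-> ~y = 1 <-> 1 = 5
(~z -> x) <-> (~y <-> ~y) = 5 <-> 5 = 5
y | x = 4 | 5 = 5
x | x = 5 | 5 = 5
(y | x) -> (x | x) = 5 -> 5 = 5
((~z -> x) <-> (~y <-> ~y)) -> ((y | x) -> (x | x)) = 5 -> 5 = 5
((x -> ~x) | (~(x | z) -> ((x -> z) | ~y))) | (((~z -> x) <-> (~y <-> ~y)) -> ((y | x) -> (x | x))) = 5 | 5 = 5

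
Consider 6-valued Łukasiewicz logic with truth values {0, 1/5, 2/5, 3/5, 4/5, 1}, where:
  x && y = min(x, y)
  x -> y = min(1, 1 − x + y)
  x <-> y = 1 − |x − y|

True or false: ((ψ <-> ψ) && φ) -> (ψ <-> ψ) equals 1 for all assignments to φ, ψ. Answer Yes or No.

Yes

At φ = 1, ψ = 1/5, for instance:
ψ <-> ψ = 1/5 <-> 1/5 = 1
(ψ <-> ψ) && φ = 1 && 1 = 1
((ψ <-> ψ) && φ) -> (ψ <-> ψ) = 1 -> 1 = 1
and checking the remaining 35 assignments likewise gives ≥ 1 in every case.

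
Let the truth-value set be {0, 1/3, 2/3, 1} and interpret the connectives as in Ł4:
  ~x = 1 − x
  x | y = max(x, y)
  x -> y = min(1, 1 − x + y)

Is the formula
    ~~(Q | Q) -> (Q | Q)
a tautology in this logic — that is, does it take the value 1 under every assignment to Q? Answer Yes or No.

Q = 0 ↦ 1
Q = 1/3 ↦ 1
Q = 2/3 ↦ 1
Q = 1 ↦ 1
Every assignment gives a value ≥ 1.

Yes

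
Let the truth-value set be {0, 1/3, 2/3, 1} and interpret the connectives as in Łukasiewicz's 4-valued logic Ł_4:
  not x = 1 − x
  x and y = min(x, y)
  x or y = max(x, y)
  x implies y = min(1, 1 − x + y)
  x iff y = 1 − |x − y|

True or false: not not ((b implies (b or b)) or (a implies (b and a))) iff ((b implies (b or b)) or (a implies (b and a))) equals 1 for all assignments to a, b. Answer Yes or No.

Yes

a = 0, b = 0 ↦ 1
a = 0, b = 1/3 ↦ 1
a = 0, b = 2/3 ↦ 1
a = 0, b = 1 ↦ 1
a = 1/3, b = 0 ↦ 1
a = 1/3, b = 1/3 ↦ 1
a = 1/3, b = 2/3 ↦ 1
a = 1/3, b = 1 ↦ 1
a = 2/3, b = 0 ↦ 1
a = 2/3, b = 1/3 ↦ 1
a = 2/3, b = 2/3 ↦ 1
a = 2/3, b = 1 ↦ 1
a = 1, b = 0 ↦ 1
a = 1, b = 1/3 ↦ 1
a = 1, b = 2/3 ↦ 1
a = 1, b = 1 ↦ 1
Every assignment gives a value ≥ 1.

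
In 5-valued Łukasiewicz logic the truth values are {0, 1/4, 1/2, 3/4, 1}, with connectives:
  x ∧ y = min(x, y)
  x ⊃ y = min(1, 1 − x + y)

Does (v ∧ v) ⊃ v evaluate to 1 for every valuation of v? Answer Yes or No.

Yes

v = 0 ↦ 1
v = 1/4 ↦ 1
v = 1/2 ↦ 1
v = 3/4 ↦ 1
v = 1 ↦ 1
Every assignment gives a value ≥ 1.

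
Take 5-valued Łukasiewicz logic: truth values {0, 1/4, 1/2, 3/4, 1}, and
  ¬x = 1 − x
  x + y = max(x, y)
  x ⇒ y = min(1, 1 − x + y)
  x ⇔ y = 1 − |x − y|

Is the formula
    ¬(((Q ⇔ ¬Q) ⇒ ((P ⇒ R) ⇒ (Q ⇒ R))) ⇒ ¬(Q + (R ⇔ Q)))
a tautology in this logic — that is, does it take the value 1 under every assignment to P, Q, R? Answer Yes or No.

No

Counterexample: take P = 0, Q = 0, R = 1/4.
¬Q = ¬0 = 1
Q ⇔ ¬Q = 0 ⇔ 1 = 0
P ⇒ R = 0 ⇒ 1/4 = 1
Q ⇒ R = 0 ⇒ 1/4 = 1
(P ⇒ R) ⇒ (Q ⇒ R) = 1 ⇒ 1 = 1
(Q ⇔ ¬Q) ⇒ ((P ⇒ R) ⇒ (Q ⇒ R)) = 0 ⇒ 1 = 1
R ⇔ Q = 1/4 ⇔ 0 = 3/4
Q + (R ⇔ Q) = 0 + 3/4 = 3/4
¬(Q + (R ⇔ Q)) = ¬3/4 = 1/4
((Q ⇔ ¬Q) ⇒ ((P ⇒ R) ⇒ (Q ⇒ R))) ⇒ ¬(Q + (R ⇔ Q)) = 1 ⇒ 1/4 = 1/4
¬(((Q ⇔ ¬Q) ⇒ ((P ⇒ R) ⇒ (Q ⇒ R))) ⇒ ¬(Q + (R ⇔ Q))) = ¬1/4 = 3/4
This gives 3/4 ≠ 1.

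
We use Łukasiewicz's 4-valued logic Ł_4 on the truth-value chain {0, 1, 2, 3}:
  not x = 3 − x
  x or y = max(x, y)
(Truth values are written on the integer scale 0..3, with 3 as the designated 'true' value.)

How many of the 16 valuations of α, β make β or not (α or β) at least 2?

α = 0, β = 0 ↦ 3  ≥
α = 0, β = 1 ↦ 2  ≥
α = 0, β = 2 ↦ 2  ≥
α = 0, β = 3 ↦ 3  ≥
α = 1, β = 0 ↦ 2  ≥
α = 1, β = 1 ↦ 2  ≥
α = 1, β = 2 ↦ 2  ≥
α = 1, β = 3 ↦ 3  ≥
α = 2, β = 0 ↦ 1  <
α = 2, β = 1 ↦ 1  <
α = 2, β = 2 ↦ 2  ≥
α = 2, β = 3 ↦ 3  ≥
α = 3, β = 0 ↦ 0  <
α = 3, β = 1 ↦ 1  <
α = 3, β = 2 ↦ 2  ≥
α = 3, β = 3 ↦ 3  ≥
So 12 of the 16 assignments meet the threshold.

12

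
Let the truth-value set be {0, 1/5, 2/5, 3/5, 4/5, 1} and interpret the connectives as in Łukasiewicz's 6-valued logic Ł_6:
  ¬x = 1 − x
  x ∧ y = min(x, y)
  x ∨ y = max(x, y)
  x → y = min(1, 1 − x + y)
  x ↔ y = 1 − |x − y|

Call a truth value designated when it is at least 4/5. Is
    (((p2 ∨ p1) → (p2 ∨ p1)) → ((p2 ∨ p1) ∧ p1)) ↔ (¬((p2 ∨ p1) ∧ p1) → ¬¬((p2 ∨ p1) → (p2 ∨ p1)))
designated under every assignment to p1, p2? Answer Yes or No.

No

Counterexample: take p1 = 0, p2 = 0.
p2 ∨ p1 = 0 ∨ 0 = 0
p2 ∨ p1 = 0 ∨ 0 = 0
(p2 ∨ p1) → (p2 ∨ p1) = 0 → 0 = 1
p2 ∨ p1 = 0 ∨ 0 = 0
(p2 ∨ p1) ∧ p1 = 0 ∧ 0 = 0
((p2 ∨ p1) → (p2 ∨ p1)) → ((p2 ∨ p1) ∧ p1) = 1 → 0 = 0
p2 ∨ p1 = 0 ∨ 0 = 0
(p2 ∨ p1) ∧ p1 = 0 ∧ 0 = 0
¬((p2 ∨ p1) ∧ p1) = ¬0 = 1
p2 ∨ p1 = 0 ∨ 0 = 0
p2 ∨ p1 = 0 ∨ 0 = 0
(p2 ∨ p1) → (p2 ∨ p1) = 0 → 0 = 1
¬((p2 ∨ p1) → (p2 ∨ p1)) = ¬1 = 0
¬¬((p2 ∨ p1) → (p2 ∨ p1)) = ¬0 = 1
¬((p2 ∨ p1) ∧ p1) → ¬¬((p2 ∨ p1) → (p2 ∨ p1)) = 1 → 1 = 1
(((p2 ∨ p1) → (p2 ∨ p1)) → ((p2 ∨ p1) ∧ p1)) ↔ (¬((p2 ∨ p1) ∧ p1) → ¬¬((p2 ∨ p1) → (p2 ∨ p1))) = 0 ↔ 1 = 0
This gives 0, which is below 4/5.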